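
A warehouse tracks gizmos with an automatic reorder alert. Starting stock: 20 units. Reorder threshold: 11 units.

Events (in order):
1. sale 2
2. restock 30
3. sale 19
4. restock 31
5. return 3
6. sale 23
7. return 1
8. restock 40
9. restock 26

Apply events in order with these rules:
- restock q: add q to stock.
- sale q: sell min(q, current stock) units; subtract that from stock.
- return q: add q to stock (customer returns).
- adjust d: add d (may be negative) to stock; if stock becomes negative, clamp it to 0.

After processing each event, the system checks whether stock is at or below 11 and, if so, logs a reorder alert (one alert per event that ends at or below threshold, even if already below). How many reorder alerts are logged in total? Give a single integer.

Answer: 0

Derivation:
Processing events:
Start: stock = 20
  Event 1 (sale 2): sell min(2,20)=2. stock: 20 - 2 = 18. total_sold = 2
  Event 2 (restock 30): 18 + 30 = 48
  Event 3 (sale 19): sell min(19,48)=19. stock: 48 - 19 = 29. total_sold = 21
  Event 4 (restock 31): 29 + 31 = 60
  Event 5 (return 3): 60 + 3 = 63
  Event 6 (sale 23): sell min(23,63)=23. stock: 63 - 23 = 40. total_sold = 44
  Event 7 (return 1): 40 + 1 = 41
  Event 8 (restock 40): 41 + 40 = 81
  Event 9 (restock 26): 81 + 26 = 107
Final: stock = 107, total_sold = 44

Checking against threshold 11:
  After event 1: stock=18 > 11
  After event 2: stock=48 > 11
  After event 3: stock=29 > 11
  After event 4: stock=60 > 11
  After event 5: stock=63 > 11
  After event 6: stock=40 > 11
  After event 7: stock=41 > 11
  After event 8: stock=81 > 11
  After event 9: stock=107 > 11
Alert events: []. Count = 0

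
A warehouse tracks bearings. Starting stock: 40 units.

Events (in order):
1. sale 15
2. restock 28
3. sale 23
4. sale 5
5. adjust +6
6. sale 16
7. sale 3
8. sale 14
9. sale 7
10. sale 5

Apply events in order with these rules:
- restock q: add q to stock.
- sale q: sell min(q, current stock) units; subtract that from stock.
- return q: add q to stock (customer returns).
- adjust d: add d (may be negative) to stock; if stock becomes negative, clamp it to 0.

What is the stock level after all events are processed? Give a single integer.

Processing events:
Start: stock = 40
  Event 1 (sale 15): sell min(15,40)=15. stock: 40 - 15 = 25. total_sold = 15
  Event 2 (restock 28): 25 + 28 = 53
  Event 3 (sale 23): sell min(23,53)=23. stock: 53 - 23 = 30. total_sold = 38
  Event 4 (sale 5): sell min(5,30)=5. stock: 30 - 5 = 25. total_sold = 43
  Event 5 (adjust +6): 25 + 6 = 31
  Event 6 (sale 16): sell min(16,31)=16. stock: 31 - 16 = 15. total_sold = 59
  Event 7 (sale 3): sell min(3,15)=3. stock: 15 - 3 = 12. total_sold = 62
  Event 8 (sale 14): sell min(14,12)=12. stock: 12 - 12 = 0. total_sold = 74
  Event 9 (sale 7): sell min(7,0)=0. stock: 0 - 0 = 0. total_sold = 74
  Event 10 (sale 5): sell min(5,0)=0. stock: 0 - 0 = 0. total_sold = 74
Final: stock = 0, total_sold = 74

Answer: 0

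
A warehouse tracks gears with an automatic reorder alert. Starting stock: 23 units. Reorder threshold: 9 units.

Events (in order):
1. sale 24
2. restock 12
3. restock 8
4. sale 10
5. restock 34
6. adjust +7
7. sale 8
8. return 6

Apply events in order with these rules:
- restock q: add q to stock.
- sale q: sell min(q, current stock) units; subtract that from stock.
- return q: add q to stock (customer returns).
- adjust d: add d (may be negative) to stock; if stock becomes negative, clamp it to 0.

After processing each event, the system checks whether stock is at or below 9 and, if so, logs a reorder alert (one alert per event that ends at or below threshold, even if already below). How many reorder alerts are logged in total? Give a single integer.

Answer: 1

Derivation:
Processing events:
Start: stock = 23
  Event 1 (sale 24): sell min(24,23)=23. stock: 23 - 23 = 0. total_sold = 23
  Event 2 (restock 12): 0 + 12 = 12
  Event 3 (restock 8): 12 + 8 = 20
  Event 4 (sale 10): sell min(10,20)=10. stock: 20 - 10 = 10. total_sold = 33
  Event 5 (restock 34): 10 + 34 = 44
  Event 6 (adjust +7): 44 + 7 = 51
  Event 7 (sale 8): sell min(8,51)=8. stock: 51 - 8 = 43. total_sold = 41
  Event 8 (return 6): 43 + 6 = 49
Final: stock = 49, total_sold = 41

Checking against threshold 9:
  After event 1: stock=0 <= 9 -> ALERT
  After event 2: stock=12 > 9
  After event 3: stock=20 > 9
  After event 4: stock=10 > 9
  After event 5: stock=44 > 9
  After event 6: stock=51 > 9
  After event 7: stock=43 > 9
  After event 8: stock=49 > 9
Alert events: [1]. Count = 1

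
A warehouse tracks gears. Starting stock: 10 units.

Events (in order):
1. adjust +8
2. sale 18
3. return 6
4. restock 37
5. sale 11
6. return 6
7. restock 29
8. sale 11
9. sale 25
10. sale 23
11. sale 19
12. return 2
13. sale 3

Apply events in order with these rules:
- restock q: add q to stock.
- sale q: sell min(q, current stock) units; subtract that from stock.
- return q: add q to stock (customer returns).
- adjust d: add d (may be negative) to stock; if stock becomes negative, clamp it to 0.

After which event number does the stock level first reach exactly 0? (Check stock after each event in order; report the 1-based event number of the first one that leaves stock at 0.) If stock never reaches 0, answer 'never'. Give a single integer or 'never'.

Processing events:
Start: stock = 10
  Event 1 (adjust +8): 10 + 8 = 18
  Event 2 (sale 18): sell min(18,18)=18. stock: 18 - 18 = 0. total_sold = 18
  Event 3 (return 6): 0 + 6 = 6
  Event 4 (restock 37): 6 + 37 = 43
  Event 5 (sale 11): sell min(11,43)=11. stock: 43 - 11 = 32. total_sold = 29
  Event 6 (return 6): 32 + 6 = 38
  Event 7 (restock 29): 38 + 29 = 67
  Event 8 (sale 11): sell min(11,67)=11. stock: 67 - 11 = 56. total_sold = 40
  Event 9 (sale 25): sell min(25,56)=25. stock: 56 - 25 = 31. total_sold = 65
  Event 10 (sale 23): sell min(23,31)=23. stock: 31 - 23 = 8. total_sold = 88
  Event 11 (sale 19): sell min(19,8)=8. stock: 8 - 8 = 0. total_sold = 96
  Event 12 (return 2): 0 + 2 = 2
  Event 13 (sale 3): sell min(3,2)=2. stock: 2 - 2 = 0. total_sold = 98
Final: stock = 0, total_sold = 98

First zero at event 2.

Answer: 2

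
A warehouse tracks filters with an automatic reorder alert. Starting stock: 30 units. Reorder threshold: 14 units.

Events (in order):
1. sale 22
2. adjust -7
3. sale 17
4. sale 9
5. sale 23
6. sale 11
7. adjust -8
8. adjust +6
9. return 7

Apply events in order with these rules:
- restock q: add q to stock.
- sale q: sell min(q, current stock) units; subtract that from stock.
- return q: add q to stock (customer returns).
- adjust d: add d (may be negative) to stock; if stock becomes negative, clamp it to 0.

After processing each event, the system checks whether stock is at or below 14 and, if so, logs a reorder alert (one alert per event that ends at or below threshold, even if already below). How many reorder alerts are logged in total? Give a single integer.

Processing events:
Start: stock = 30
  Event 1 (sale 22): sell min(22,30)=22. stock: 30 - 22 = 8. total_sold = 22
  Event 2 (adjust -7): 8 + -7 = 1
  Event 3 (sale 17): sell min(17,1)=1. stock: 1 - 1 = 0. total_sold = 23
  Event 4 (sale 9): sell min(9,0)=0. stock: 0 - 0 = 0. total_sold = 23
  Event 5 (sale 23): sell min(23,0)=0. stock: 0 - 0 = 0. total_sold = 23
  Event 6 (sale 11): sell min(11,0)=0. stock: 0 - 0 = 0. total_sold = 23
  Event 7 (adjust -8): 0 + -8 = 0 (clamped to 0)
  Event 8 (adjust +6): 0 + 6 = 6
  Event 9 (return 7): 6 + 7 = 13
Final: stock = 13, total_sold = 23

Checking against threshold 14:
  After event 1: stock=8 <= 14 -> ALERT
  After event 2: stock=1 <= 14 -> ALERT
  After event 3: stock=0 <= 14 -> ALERT
  After event 4: stock=0 <= 14 -> ALERT
  After event 5: stock=0 <= 14 -> ALERT
  After event 6: stock=0 <= 14 -> ALERT
  After event 7: stock=0 <= 14 -> ALERT
  After event 8: stock=6 <= 14 -> ALERT
  After event 9: stock=13 <= 14 -> ALERT
Alert events: [1, 2, 3, 4, 5, 6, 7, 8, 9]. Count = 9

Answer: 9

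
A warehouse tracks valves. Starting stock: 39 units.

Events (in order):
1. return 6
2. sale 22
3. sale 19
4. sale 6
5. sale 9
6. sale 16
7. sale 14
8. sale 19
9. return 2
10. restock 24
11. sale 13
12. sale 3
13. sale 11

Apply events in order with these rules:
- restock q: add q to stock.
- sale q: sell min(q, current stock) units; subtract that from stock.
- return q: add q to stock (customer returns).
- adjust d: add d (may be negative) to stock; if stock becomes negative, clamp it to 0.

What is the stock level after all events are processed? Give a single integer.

Processing events:
Start: stock = 39
  Event 1 (return 6): 39 + 6 = 45
  Event 2 (sale 22): sell min(22,45)=22. stock: 45 - 22 = 23. total_sold = 22
  Event 3 (sale 19): sell min(19,23)=19. stock: 23 - 19 = 4. total_sold = 41
  Event 4 (sale 6): sell min(6,4)=4. stock: 4 - 4 = 0. total_sold = 45
  Event 5 (sale 9): sell min(9,0)=0. stock: 0 - 0 = 0. total_sold = 45
  Event 6 (sale 16): sell min(16,0)=0. stock: 0 - 0 = 0. total_sold = 45
  Event 7 (sale 14): sell min(14,0)=0. stock: 0 - 0 = 0. total_sold = 45
  Event 8 (sale 19): sell min(19,0)=0. stock: 0 - 0 = 0. total_sold = 45
  Event 9 (return 2): 0 + 2 = 2
  Event 10 (restock 24): 2 + 24 = 26
  Event 11 (sale 13): sell min(13,26)=13. stock: 26 - 13 = 13. total_sold = 58
  Event 12 (sale 3): sell min(3,13)=3. stock: 13 - 3 = 10. total_sold = 61
  Event 13 (sale 11): sell min(11,10)=10. stock: 10 - 10 = 0. total_sold = 71
Final: stock = 0, total_sold = 71

Answer: 0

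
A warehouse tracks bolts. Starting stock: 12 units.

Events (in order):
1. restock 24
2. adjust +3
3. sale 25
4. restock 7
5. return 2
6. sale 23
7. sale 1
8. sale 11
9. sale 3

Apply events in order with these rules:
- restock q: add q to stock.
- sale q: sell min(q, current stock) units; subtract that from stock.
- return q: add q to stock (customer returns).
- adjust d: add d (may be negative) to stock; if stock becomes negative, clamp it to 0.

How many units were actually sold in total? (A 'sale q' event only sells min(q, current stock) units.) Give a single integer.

Processing events:
Start: stock = 12
  Event 1 (restock 24): 12 + 24 = 36
  Event 2 (adjust +3): 36 + 3 = 39
  Event 3 (sale 25): sell min(25,39)=25. stock: 39 - 25 = 14. total_sold = 25
  Event 4 (restock 7): 14 + 7 = 21
  Event 5 (return 2): 21 + 2 = 23
  Event 6 (sale 23): sell min(23,23)=23. stock: 23 - 23 = 0. total_sold = 48
  Event 7 (sale 1): sell min(1,0)=0. stock: 0 - 0 = 0. total_sold = 48
  Event 8 (sale 11): sell min(11,0)=0. stock: 0 - 0 = 0. total_sold = 48
  Event 9 (sale 3): sell min(3,0)=0. stock: 0 - 0 = 0. total_sold = 48
Final: stock = 0, total_sold = 48

Answer: 48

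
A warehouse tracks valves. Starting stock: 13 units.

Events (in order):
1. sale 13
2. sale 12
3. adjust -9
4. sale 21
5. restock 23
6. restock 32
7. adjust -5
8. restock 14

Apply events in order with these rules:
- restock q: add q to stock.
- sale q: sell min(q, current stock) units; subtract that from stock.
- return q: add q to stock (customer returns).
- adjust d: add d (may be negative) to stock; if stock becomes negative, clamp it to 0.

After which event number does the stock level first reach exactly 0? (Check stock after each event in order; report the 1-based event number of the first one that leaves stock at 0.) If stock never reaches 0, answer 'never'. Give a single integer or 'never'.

Processing events:
Start: stock = 13
  Event 1 (sale 13): sell min(13,13)=13. stock: 13 - 13 = 0. total_sold = 13
  Event 2 (sale 12): sell min(12,0)=0. stock: 0 - 0 = 0. total_sold = 13
  Event 3 (adjust -9): 0 + -9 = 0 (clamped to 0)
  Event 4 (sale 21): sell min(21,0)=0. stock: 0 - 0 = 0. total_sold = 13
  Event 5 (restock 23): 0 + 23 = 23
  Event 6 (restock 32): 23 + 32 = 55
  Event 7 (adjust -5): 55 + -5 = 50
  Event 8 (restock 14): 50 + 14 = 64
Final: stock = 64, total_sold = 13

First zero at event 1.

Answer: 1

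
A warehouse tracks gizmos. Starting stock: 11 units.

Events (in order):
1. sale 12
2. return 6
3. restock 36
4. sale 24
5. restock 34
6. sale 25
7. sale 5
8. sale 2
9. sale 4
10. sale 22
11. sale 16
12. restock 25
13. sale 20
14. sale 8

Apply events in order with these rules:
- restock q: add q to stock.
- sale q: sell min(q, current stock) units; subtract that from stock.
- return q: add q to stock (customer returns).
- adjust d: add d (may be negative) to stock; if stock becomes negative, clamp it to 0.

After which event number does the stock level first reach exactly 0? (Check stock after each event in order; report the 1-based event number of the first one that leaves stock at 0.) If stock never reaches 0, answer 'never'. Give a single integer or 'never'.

Processing events:
Start: stock = 11
  Event 1 (sale 12): sell min(12,11)=11. stock: 11 - 11 = 0. total_sold = 11
  Event 2 (return 6): 0 + 6 = 6
  Event 3 (restock 36): 6 + 36 = 42
  Event 4 (sale 24): sell min(24,42)=24. stock: 42 - 24 = 18. total_sold = 35
  Event 5 (restock 34): 18 + 34 = 52
  Event 6 (sale 25): sell min(25,52)=25. stock: 52 - 25 = 27. total_sold = 60
  Event 7 (sale 5): sell min(5,27)=5. stock: 27 - 5 = 22. total_sold = 65
  Event 8 (sale 2): sell min(2,22)=2. stock: 22 - 2 = 20. total_sold = 67
  Event 9 (sale 4): sell min(4,20)=4. stock: 20 - 4 = 16. total_sold = 71
  Event 10 (sale 22): sell min(22,16)=16. stock: 16 - 16 = 0. total_sold = 87
  Event 11 (sale 16): sell min(16,0)=0. stock: 0 - 0 = 0. total_sold = 87
  Event 12 (restock 25): 0 + 25 = 25
  Event 13 (sale 20): sell min(20,25)=20. stock: 25 - 20 = 5. total_sold = 107
  Event 14 (sale 8): sell min(8,5)=5. stock: 5 - 5 = 0. total_sold = 112
Final: stock = 0, total_sold = 112

First zero at event 1.

Answer: 1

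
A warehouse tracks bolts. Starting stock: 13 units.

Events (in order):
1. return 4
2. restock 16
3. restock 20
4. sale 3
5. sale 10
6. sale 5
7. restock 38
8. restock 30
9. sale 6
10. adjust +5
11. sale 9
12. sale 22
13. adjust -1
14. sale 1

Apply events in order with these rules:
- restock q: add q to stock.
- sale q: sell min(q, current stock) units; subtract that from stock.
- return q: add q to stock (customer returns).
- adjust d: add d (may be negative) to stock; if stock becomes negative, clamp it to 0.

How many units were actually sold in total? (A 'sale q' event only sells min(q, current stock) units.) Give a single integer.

Processing events:
Start: stock = 13
  Event 1 (return 4): 13 + 4 = 17
  Event 2 (restock 16): 17 + 16 = 33
  Event 3 (restock 20): 33 + 20 = 53
  Event 4 (sale 3): sell min(3,53)=3. stock: 53 - 3 = 50. total_sold = 3
  Event 5 (sale 10): sell min(10,50)=10. stock: 50 - 10 = 40. total_sold = 13
  Event 6 (sale 5): sell min(5,40)=5. stock: 40 - 5 = 35. total_sold = 18
  Event 7 (restock 38): 35 + 38 = 73
  Event 8 (restock 30): 73 + 30 = 103
  Event 9 (sale 6): sell min(6,103)=6. stock: 103 - 6 = 97. total_sold = 24
  Event 10 (adjust +5): 97 + 5 = 102
  Event 11 (sale 9): sell min(9,102)=9. stock: 102 - 9 = 93. total_sold = 33
  Event 12 (sale 22): sell min(22,93)=22. stock: 93 - 22 = 71. total_sold = 55
  Event 13 (adjust -1): 71 + -1 = 70
  Event 14 (sale 1): sell min(1,70)=1. stock: 70 - 1 = 69. total_sold = 56
Final: stock = 69, total_sold = 56

Answer: 56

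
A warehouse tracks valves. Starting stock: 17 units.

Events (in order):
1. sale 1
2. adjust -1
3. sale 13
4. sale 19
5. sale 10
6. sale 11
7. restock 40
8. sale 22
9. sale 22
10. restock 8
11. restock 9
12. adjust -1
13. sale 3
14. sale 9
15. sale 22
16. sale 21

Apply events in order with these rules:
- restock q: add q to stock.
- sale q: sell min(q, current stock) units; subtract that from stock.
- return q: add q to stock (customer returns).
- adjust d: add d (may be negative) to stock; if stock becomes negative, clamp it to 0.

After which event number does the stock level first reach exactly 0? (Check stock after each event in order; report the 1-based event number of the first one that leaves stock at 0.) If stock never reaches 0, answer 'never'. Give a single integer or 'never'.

Processing events:
Start: stock = 17
  Event 1 (sale 1): sell min(1,17)=1. stock: 17 - 1 = 16. total_sold = 1
  Event 2 (adjust -1): 16 + -1 = 15
  Event 3 (sale 13): sell min(13,15)=13. stock: 15 - 13 = 2. total_sold = 14
  Event 4 (sale 19): sell min(19,2)=2. stock: 2 - 2 = 0. total_sold = 16
  Event 5 (sale 10): sell min(10,0)=0. stock: 0 - 0 = 0. total_sold = 16
  Event 6 (sale 11): sell min(11,0)=0. stock: 0 - 0 = 0. total_sold = 16
  Event 7 (restock 40): 0 + 40 = 40
  Event 8 (sale 22): sell min(22,40)=22. stock: 40 - 22 = 18. total_sold = 38
  Event 9 (sale 22): sell min(22,18)=18. stock: 18 - 18 = 0. total_sold = 56
  Event 10 (restock 8): 0 + 8 = 8
  Event 11 (restock 9): 8 + 9 = 17
  Event 12 (adjust -1): 17 + -1 = 16
  Event 13 (sale 3): sell min(3,16)=3. stock: 16 - 3 = 13. total_sold = 59
  Event 14 (sale 9): sell min(9,13)=9. stock: 13 - 9 = 4. total_sold = 68
  Event 15 (sale 22): sell min(22,4)=4. stock: 4 - 4 = 0. total_sold = 72
  Event 16 (sale 21): sell min(21,0)=0. stock: 0 - 0 = 0. total_sold = 72
Final: stock = 0, total_sold = 72

First zero at event 4.

Answer: 4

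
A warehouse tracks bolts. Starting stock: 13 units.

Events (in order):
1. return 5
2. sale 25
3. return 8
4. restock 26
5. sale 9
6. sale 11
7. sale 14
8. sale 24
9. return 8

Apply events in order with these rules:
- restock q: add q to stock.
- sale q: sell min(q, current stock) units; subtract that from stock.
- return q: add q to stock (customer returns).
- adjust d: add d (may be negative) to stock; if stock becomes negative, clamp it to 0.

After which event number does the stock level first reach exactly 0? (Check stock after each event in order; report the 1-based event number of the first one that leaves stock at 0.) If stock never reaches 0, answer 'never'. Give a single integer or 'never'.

Answer: 2

Derivation:
Processing events:
Start: stock = 13
  Event 1 (return 5): 13 + 5 = 18
  Event 2 (sale 25): sell min(25,18)=18. stock: 18 - 18 = 0. total_sold = 18
  Event 3 (return 8): 0 + 8 = 8
  Event 4 (restock 26): 8 + 26 = 34
  Event 5 (sale 9): sell min(9,34)=9. stock: 34 - 9 = 25. total_sold = 27
  Event 6 (sale 11): sell min(11,25)=11. stock: 25 - 11 = 14. total_sold = 38
  Event 7 (sale 14): sell min(14,14)=14. stock: 14 - 14 = 0. total_sold = 52
  Event 8 (sale 24): sell min(24,0)=0. stock: 0 - 0 = 0. total_sold = 52
  Event 9 (return 8): 0 + 8 = 8
Final: stock = 8, total_sold = 52

First zero at event 2.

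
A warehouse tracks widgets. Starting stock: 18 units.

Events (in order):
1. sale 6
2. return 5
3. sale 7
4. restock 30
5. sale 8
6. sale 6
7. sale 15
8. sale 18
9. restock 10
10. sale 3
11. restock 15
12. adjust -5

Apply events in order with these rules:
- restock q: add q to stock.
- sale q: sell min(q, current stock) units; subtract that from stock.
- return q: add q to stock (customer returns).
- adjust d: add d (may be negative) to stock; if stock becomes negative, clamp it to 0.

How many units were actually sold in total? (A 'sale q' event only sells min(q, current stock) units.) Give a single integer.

Processing events:
Start: stock = 18
  Event 1 (sale 6): sell min(6,18)=6. stock: 18 - 6 = 12. total_sold = 6
  Event 2 (return 5): 12 + 5 = 17
  Event 3 (sale 7): sell min(7,17)=7. stock: 17 - 7 = 10. total_sold = 13
  Event 4 (restock 30): 10 + 30 = 40
  Event 5 (sale 8): sell min(8,40)=8. stock: 40 - 8 = 32. total_sold = 21
  Event 6 (sale 6): sell min(6,32)=6. stock: 32 - 6 = 26. total_sold = 27
  Event 7 (sale 15): sell min(15,26)=15. stock: 26 - 15 = 11. total_sold = 42
  Event 8 (sale 18): sell min(18,11)=11. stock: 11 - 11 = 0. total_sold = 53
  Event 9 (restock 10): 0 + 10 = 10
  Event 10 (sale 3): sell min(3,10)=3. stock: 10 - 3 = 7. total_sold = 56
  Event 11 (restock 15): 7 + 15 = 22
  Event 12 (adjust -5): 22 + -5 = 17
Final: stock = 17, total_sold = 56

Answer: 56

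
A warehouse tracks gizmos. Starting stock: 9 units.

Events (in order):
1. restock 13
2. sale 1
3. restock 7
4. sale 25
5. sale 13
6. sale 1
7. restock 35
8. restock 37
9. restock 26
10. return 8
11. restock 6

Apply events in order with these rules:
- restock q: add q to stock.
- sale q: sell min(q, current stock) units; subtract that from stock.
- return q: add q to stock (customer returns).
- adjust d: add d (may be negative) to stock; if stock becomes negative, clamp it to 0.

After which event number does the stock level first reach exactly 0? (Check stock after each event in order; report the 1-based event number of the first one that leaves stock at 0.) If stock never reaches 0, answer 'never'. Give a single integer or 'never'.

Answer: 5

Derivation:
Processing events:
Start: stock = 9
  Event 1 (restock 13): 9 + 13 = 22
  Event 2 (sale 1): sell min(1,22)=1. stock: 22 - 1 = 21. total_sold = 1
  Event 3 (restock 7): 21 + 7 = 28
  Event 4 (sale 25): sell min(25,28)=25. stock: 28 - 25 = 3. total_sold = 26
  Event 5 (sale 13): sell min(13,3)=3. stock: 3 - 3 = 0. total_sold = 29
  Event 6 (sale 1): sell min(1,0)=0. stock: 0 - 0 = 0. total_sold = 29
  Event 7 (restock 35): 0 + 35 = 35
  Event 8 (restock 37): 35 + 37 = 72
  Event 9 (restock 26): 72 + 26 = 98
  Event 10 (return 8): 98 + 8 = 106
  Event 11 (restock 6): 106 + 6 = 112
Final: stock = 112, total_sold = 29

First zero at event 5.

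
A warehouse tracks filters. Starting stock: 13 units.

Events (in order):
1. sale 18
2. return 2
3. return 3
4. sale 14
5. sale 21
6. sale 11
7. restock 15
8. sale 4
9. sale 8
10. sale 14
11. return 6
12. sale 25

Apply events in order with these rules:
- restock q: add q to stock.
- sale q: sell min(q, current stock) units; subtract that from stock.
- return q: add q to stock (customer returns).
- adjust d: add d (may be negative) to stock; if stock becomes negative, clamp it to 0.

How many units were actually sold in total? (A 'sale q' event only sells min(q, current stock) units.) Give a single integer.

Answer: 39

Derivation:
Processing events:
Start: stock = 13
  Event 1 (sale 18): sell min(18,13)=13. stock: 13 - 13 = 0. total_sold = 13
  Event 2 (return 2): 0 + 2 = 2
  Event 3 (return 3): 2 + 3 = 5
  Event 4 (sale 14): sell min(14,5)=5. stock: 5 - 5 = 0. total_sold = 18
  Event 5 (sale 21): sell min(21,0)=0. stock: 0 - 0 = 0. total_sold = 18
  Event 6 (sale 11): sell min(11,0)=0. stock: 0 - 0 = 0. total_sold = 18
  Event 7 (restock 15): 0 + 15 = 15
  Event 8 (sale 4): sell min(4,15)=4. stock: 15 - 4 = 11. total_sold = 22
  Event 9 (sale 8): sell min(8,11)=8. stock: 11 - 8 = 3. total_sold = 30
  Event 10 (sale 14): sell min(14,3)=3. stock: 3 - 3 = 0. total_sold = 33
  Event 11 (return 6): 0 + 6 = 6
  Event 12 (sale 25): sell min(25,6)=6. stock: 6 - 6 = 0. total_sold = 39
Final: stock = 0, total_sold = 39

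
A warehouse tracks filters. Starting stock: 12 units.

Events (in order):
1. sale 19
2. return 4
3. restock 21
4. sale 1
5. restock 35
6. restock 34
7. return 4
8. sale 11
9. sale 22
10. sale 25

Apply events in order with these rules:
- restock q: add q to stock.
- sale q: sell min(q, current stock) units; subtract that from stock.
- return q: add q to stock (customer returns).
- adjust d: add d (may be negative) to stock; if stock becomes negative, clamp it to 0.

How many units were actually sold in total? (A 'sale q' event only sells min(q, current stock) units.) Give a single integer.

Answer: 71

Derivation:
Processing events:
Start: stock = 12
  Event 1 (sale 19): sell min(19,12)=12. stock: 12 - 12 = 0. total_sold = 12
  Event 2 (return 4): 0 + 4 = 4
  Event 3 (restock 21): 4 + 21 = 25
  Event 4 (sale 1): sell min(1,25)=1. stock: 25 - 1 = 24. total_sold = 13
  Event 5 (restock 35): 24 + 35 = 59
  Event 6 (restock 34): 59 + 34 = 93
  Event 7 (return 4): 93 + 4 = 97
  Event 8 (sale 11): sell min(11,97)=11. stock: 97 - 11 = 86. total_sold = 24
  Event 9 (sale 22): sell min(22,86)=22. stock: 86 - 22 = 64. total_sold = 46
  Event 10 (sale 25): sell min(25,64)=25. stock: 64 - 25 = 39. total_sold = 71
Final: stock = 39, total_sold = 71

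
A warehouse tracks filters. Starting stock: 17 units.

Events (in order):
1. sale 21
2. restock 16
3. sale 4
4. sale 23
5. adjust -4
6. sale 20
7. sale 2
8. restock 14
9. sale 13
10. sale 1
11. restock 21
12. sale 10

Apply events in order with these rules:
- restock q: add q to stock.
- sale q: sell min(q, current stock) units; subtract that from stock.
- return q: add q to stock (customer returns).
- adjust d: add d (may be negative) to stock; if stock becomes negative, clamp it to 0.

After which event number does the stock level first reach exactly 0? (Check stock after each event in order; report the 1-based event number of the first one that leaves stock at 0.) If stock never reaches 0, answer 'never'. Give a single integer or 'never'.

Processing events:
Start: stock = 17
  Event 1 (sale 21): sell min(21,17)=17. stock: 17 - 17 = 0. total_sold = 17
  Event 2 (restock 16): 0 + 16 = 16
  Event 3 (sale 4): sell min(4,16)=4. stock: 16 - 4 = 12. total_sold = 21
  Event 4 (sale 23): sell min(23,12)=12. stock: 12 - 12 = 0. total_sold = 33
  Event 5 (adjust -4): 0 + -4 = 0 (clamped to 0)
  Event 6 (sale 20): sell min(20,0)=0. stock: 0 - 0 = 0. total_sold = 33
  Event 7 (sale 2): sell min(2,0)=0. stock: 0 - 0 = 0. total_sold = 33
  Event 8 (restock 14): 0 + 14 = 14
  Event 9 (sale 13): sell min(13,14)=13. stock: 14 - 13 = 1. total_sold = 46
  Event 10 (sale 1): sell min(1,1)=1. stock: 1 - 1 = 0. total_sold = 47
  Event 11 (restock 21): 0 + 21 = 21
  Event 12 (sale 10): sell min(10,21)=10. stock: 21 - 10 = 11. total_sold = 57
Final: stock = 11, total_sold = 57

First zero at event 1.

Answer: 1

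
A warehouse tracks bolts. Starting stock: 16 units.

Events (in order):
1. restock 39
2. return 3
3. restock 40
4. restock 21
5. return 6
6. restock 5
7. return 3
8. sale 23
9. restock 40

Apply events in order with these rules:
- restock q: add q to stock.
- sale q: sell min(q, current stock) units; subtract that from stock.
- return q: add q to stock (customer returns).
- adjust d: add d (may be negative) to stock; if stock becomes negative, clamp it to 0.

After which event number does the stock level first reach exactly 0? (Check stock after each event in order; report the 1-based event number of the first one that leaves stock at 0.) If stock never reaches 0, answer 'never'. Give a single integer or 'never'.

Answer: never

Derivation:
Processing events:
Start: stock = 16
  Event 1 (restock 39): 16 + 39 = 55
  Event 2 (return 3): 55 + 3 = 58
  Event 3 (restock 40): 58 + 40 = 98
  Event 4 (restock 21): 98 + 21 = 119
  Event 5 (return 6): 119 + 6 = 125
  Event 6 (restock 5): 125 + 5 = 130
  Event 7 (return 3): 130 + 3 = 133
  Event 8 (sale 23): sell min(23,133)=23. stock: 133 - 23 = 110. total_sold = 23
  Event 9 (restock 40): 110 + 40 = 150
Final: stock = 150, total_sold = 23

Stock never reaches 0.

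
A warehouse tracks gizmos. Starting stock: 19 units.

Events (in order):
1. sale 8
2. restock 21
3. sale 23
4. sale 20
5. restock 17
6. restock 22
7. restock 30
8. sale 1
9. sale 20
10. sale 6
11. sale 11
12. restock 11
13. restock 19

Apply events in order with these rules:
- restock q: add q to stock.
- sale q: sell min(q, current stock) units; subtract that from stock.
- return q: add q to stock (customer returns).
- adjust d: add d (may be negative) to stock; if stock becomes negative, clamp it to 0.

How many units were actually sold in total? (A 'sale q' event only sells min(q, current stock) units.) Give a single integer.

Answer: 78

Derivation:
Processing events:
Start: stock = 19
  Event 1 (sale 8): sell min(8,19)=8. stock: 19 - 8 = 11. total_sold = 8
  Event 2 (restock 21): 11 + 21 = 32
  Event 3 (sale 23): sell min(23,32)=23. stock: 32 - 23 = 9. total_sold = 31
  Event 4 (sale 20): sell min(20,9)=9. stock: 9 - 9 = 0. total_sold = 40
  Event 5 (restock 17): 0 + 17 = 17
  Event 6 (restock 22): 17 + 22 = 39
  Event 7 (restock 30): 39 + 30 = 69
  Event 8 (sale 1): sell min(1,69)=1. stock: 69 - 1 = 68. total_sold = 41
  Event 9 (sale 20): sell min(20,68)=20. stock: 68 - 20 = 48. total_sold = 61
  Event 10 (sale 6): sell min(6,48)=6. stock: 48 - 6 = 42. total_sold = 67
  Event 11 (sale 11): sell min(11,42)=11. stock: 42 - 11 = 31. total_sold = 78
  Event 12 (restock 11): 31 + 11 = 42
  Event 13 (restock 19): 42 + 19 = 61
Final: stock = 61, total_sold = 78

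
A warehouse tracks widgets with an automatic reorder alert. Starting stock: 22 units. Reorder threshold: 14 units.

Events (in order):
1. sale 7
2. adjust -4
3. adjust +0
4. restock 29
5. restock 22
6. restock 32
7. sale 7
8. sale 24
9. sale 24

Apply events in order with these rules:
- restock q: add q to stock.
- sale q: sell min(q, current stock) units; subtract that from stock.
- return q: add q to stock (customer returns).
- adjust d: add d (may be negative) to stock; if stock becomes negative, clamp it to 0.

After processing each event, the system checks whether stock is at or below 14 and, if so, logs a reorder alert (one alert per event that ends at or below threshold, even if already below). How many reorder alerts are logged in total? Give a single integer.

Answer: 2

Derivation:
Processing events:
Start: stock = 22
  Event 1 (sale 7): sell min(7,22)=7. stock: 22 - 7 = 15. total_sold = 7
  Event 2 (adjust -4): 15 + -4 = 11
  Event 3 (adjust +0): 11 + 0 = 11
  Event 4 (restock 29): 11 + 29 = 40
  Event 5 (restock 22): 40 + 22 = 62
  Event 6 (restock 32): 62 + 32 = 94
  Event 7 (sale 7): sell min(7,94)=7. stock: 94 - 7 = 87. total_sold = 14
  Event 8 (sale 24): sell min(24,87)=24. stock: 87 - 24 = 63. total_sold = 38
  Event 9 (sale 24): sell min(24,63)=24. stock: 63 - 24 = 39. total_sold = 62
Final: stock = 39, total_sold = 62

Checking against threshold 14:
  After event 1: stock=15 > 14
  After event 2: stock=11 <= 14 -> ALERT
  After event 3: stock=11 <= 14 -> ALERT
  After event 4: stock=40 > 14
  After event 5: stock=62 > 14
  After event 6: stock=94 > 14
  After event 7: stock=87 > 14
  After event 8: stock=63 > 14
  After event 9: stock=39 > 14
Alert events: [2, 3]. Count = 2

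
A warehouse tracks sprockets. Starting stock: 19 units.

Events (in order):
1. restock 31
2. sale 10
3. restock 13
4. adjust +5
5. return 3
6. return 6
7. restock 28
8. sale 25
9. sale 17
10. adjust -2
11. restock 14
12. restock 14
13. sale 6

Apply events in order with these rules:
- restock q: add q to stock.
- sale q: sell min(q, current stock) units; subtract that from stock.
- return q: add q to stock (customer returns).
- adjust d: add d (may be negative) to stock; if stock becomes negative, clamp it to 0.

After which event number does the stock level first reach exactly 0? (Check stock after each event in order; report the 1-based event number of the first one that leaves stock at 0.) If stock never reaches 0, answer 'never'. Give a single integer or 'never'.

Answer: never

Derivation:
Processing events:
Start: stock = 19
  Event 1 (restock 31): 19 + 31 = 50
  Event 2 (sale 10): sell min(10,50)=10. stock: 50 - 10 = 40. total_sold = 10
  Event 3 (restock 13): 40 + 13 = 53
  Event 4 (adjust +5): 53 + 5 = 58
  Event 5 (return 3): 58 + 3 = 61
  Event 6 (return 6): 61 + 6 = 67
  Event 7 (restock 28): 67 + 28 = 95
  Event 8 (sale 25): sell min(25,95)=25. stock: 95 - 25 = 70. total_sold = 35
  Event 9 (sale 17): sell min(17,70)=17. stock: 70 - 17 = 53. total_sold = 52
  Event 10 (adjust -2): 53 + -2 = 51
  Event 11 (restock 14): 51 + 14 = 65
  Event 12 (restock 14): 65 + 14 = 79
  Event 13 (sale 6): sell min(6,79)=6. stock: 79 - 6 = 73. total_sold = 58
Final: stock = 73, total_sold = 58

Stock never reaches 0.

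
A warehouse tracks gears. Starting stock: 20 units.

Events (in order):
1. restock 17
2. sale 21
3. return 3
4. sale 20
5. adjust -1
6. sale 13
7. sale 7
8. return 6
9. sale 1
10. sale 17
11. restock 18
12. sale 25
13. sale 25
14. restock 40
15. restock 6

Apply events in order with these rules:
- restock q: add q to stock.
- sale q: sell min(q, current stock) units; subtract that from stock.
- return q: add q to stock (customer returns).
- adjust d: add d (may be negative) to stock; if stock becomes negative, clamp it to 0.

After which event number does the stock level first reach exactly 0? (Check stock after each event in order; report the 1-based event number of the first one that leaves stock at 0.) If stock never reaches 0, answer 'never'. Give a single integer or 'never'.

Answer: 4

Derivation:
Processing events:
Start: stock = 20
  Event 1 (restock 17): 20 + 17 = 37
  Event 2 (sale 21): sell min(21,37)=21. stock: 37 - 21 = 16. total_sold = 21
  Event 3 (return 3): 16 + 3 = 19
  Event 4 (sale 20): sell min(20,19)=19. stock: 19 - 19 = 0. total_sold = 40
  Event 5 (adjust -1): 0 + -1 = 0 (clamped to 0)
  Event 6 (sale 13): sell min(13,0)=0. stock: 0 - 0 = 0. total_sold = 40
  Event 7 (sale 7): sell min(7,0)=0. stock: 0 - 0 = 0. total_sold = 40
  Event 8 (return 6): 0 + 6 = 6
  Event 9 (sale 1): sell min(1,6)=1. stock: 6 - 1 = 5. total_sold = 41
  Event 10 (sale 17): sell min(17,5)=5. stock: 5 - 5 = 0. total_sold = 46
  Event 11 (restock 18): 0 + 18 = 18
  Event 12 (sale 25): sell min(25,18)=18. stock: 18 - 18 = 0. total_sold = 64
  Event 13 (sale 25): sell min(25,0)=0. stock: 0 - 0 = 0. total_sold = 64
  Event 14 (restock 40): 0 + 40 = 40
  Event 15 (restock 6): 40 + 6 = 46
Final: stock = 46, total_sold = 64

First zero at event 4.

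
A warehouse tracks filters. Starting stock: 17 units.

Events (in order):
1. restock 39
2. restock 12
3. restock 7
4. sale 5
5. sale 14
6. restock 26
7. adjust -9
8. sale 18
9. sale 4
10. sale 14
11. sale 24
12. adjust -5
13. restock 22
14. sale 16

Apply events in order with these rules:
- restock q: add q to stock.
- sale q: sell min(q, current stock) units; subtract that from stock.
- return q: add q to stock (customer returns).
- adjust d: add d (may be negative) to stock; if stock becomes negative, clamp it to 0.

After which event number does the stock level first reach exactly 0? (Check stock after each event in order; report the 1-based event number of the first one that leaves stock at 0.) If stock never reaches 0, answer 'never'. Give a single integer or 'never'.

Answer: never

Derivation:
Processing events:
Start: stock = 17
  Event 1 (restock 39): 17 + 39 = 56
  Event 2 (restock 12): 56 + 12 = 68
  Event 3 (restock 7): 68 + 7 = 75
  Event 4 (sale 5): sell min(5,75)=5. stock: 75 - 5 = 70. total_sold = 5
  Event 5 (sale 14): sell min(14,70)=14. stock: 70 - 14 = 56. total_sold = 19
  Event 6 (restock 26): 56 + 26 = 82
  Event 7 (adjust -9): 82 + -9 = 73
  Event 8 (sale 18): sell min(18,73)=18. stock: 73 - 18 = 55. total_sold = 37
  Event 9 (sale 4): sell min(4,55)=4. stock: 55 - 4 = 51. total_sold = 41
  Event 10 (sale 14): sell min(14,51)=14. stock: 51 - 14 = 37. total_sold = 55
  Event 11 (sale 24): sell min(24,37)=24. stock: 37 - 24 = 13. total_sold = 79
  Event 12 (adjust -5): 13 + -5 = 8
  Event 13 (restock 22): 8 + 22 = 30
  Event 14 (sale 16): sell min(16,30)=16. stock: 30 - 16 = 14. total_sold = 95
Final: stock = 14, total_sold = 95

Stock never reaches 0.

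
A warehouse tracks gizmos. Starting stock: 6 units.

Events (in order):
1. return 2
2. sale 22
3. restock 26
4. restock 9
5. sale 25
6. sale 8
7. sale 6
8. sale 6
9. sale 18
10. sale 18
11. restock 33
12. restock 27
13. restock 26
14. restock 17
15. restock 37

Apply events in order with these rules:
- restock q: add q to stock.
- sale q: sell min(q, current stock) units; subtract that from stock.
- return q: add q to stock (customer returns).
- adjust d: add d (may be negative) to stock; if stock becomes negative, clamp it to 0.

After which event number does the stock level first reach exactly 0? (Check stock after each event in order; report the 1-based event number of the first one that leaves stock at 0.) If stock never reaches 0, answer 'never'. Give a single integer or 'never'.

Answer: 2

Derivation:
Processing events:
Start: stock = 6
  Event 1 (return 2): 6 + 2 = 8
  Event 2 (sale 22): sell min(22,8)=8. stock: 8 - 8 = 0. total_sold = 8
  Event 3 (restock 26): 0 + 26 = 26
  Event 4 (restock 9): 26 + 9 = 35
  Event 5 (sale 25): sell min(25,35)=25. stock: 35 - 25 = 10. total_sold = 33
  Event 6 (sale 8): sell min(8,10)=8. stock: 10 - 8 = 2. total_sold = 41
  Event 7 (sale 6): sell min(6,2)=2. stock: 2 - 2 = 0. total_sold = 43
  Event 8 (sale 6): sell min(6,0)=0. stock: 0 - 0 = 0. total_sold = 43
  Event 9 (sale 18): sell min(18,0)=0. stock: 0 - 0 = 0. total_sold = 43
  Event 10 (sale 18): sell min(18,0)=0. stock: 0 - 0 = 0. total_sold = 43
  Event 11 (restock 33): 0 + 33 = 33
  Event 12 (restock 27): 33 + 27 = 60
  Event 13 (restock 26): 60 + 26 = 86
  Event 14 (restock 17): 86 + 17 = 103
  Event 15 (restock 37): 103 + 37 = 140
Final: stock = 140, total_sold = 43

First zero at event 2.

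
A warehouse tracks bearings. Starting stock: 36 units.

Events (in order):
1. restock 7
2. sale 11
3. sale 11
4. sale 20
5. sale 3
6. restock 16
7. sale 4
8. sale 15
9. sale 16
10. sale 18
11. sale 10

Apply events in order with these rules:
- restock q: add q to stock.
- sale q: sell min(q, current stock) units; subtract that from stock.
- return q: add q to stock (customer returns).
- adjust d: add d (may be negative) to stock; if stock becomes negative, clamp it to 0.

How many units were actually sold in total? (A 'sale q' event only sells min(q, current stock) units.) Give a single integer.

Processing events:
Start: stock = 36
  Event 1 (restock 7): 36 + 7 = 43
  Event 2 (sale 11): sell min(11,43)=11. stock: 43 - 11 = 32. total_sold = 11
  Event 3 (sale 11): sell min(11,32)=11. stock: 32 - 11 = 21. total_sold = 22
  Event 4 (sale 20): sell min(20,21)=20. stock: 21 - 20 = 1. total_sold = 42
  Event 5 (sale 3): sell min(3,1)=1. stock: 1 - 1 = 0. total_sold = 43
  Event 6 (restock 16): 0 + 16 = 16
  Event 7 (sale 4): sell min(4,16)=4. stock: 16 - 4 = 12. total_sold = 47
  Event 8 (sale 15): sell min(15,12)=12. stock: 12 - 12 = 0. total_sold = 59
  Event 9 (sale 16): sell min(16,0)=0. stock: 0 - 0 = 0. total_sold = 59
  Event 10 (sale 18): sell min(18,0)=0. stock: 0 - 0 = 0. total_sold = 59
  Event 11 (sale 10): sell min(10,0)=0. stock: 0 - 0 = 0. total_sold = 59
Final: stock = 0, total_sold = 59

Answer: 59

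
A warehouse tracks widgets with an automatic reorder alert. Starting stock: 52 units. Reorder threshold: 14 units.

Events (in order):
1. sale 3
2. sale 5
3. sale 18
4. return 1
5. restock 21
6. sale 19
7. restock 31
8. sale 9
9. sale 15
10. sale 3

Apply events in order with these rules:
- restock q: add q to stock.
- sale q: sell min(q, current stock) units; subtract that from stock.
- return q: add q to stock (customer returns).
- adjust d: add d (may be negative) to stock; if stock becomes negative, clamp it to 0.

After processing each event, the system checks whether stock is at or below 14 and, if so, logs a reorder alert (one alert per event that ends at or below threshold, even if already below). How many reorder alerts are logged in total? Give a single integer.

Processing events:
Start: stock = 52
  Event 1 (sale 3): sell min(3,52)=3. stock: 52 - 3 = 49. total_sold = 3
  Event 2 (sale 5): sell min(5,49)=5. stock: 49 - 5 = 44. total_sold = 8
  Event 3 (sale 18): sell min(18,44)=18. stock: 44 - 18 = 26. total_sold = 26
  Event 4 (return 1): 26 + 1 = 27
  Event 5 (restock 21): 27 + 21 = 48
  Event 6 (sale 19): sell min(19,48)=19. stock: 48 - 19 = 29. total_sold = 45
  Event 7 (restock 31): 29 + 31 = 60
  Event 8 (sale 9): sell min(9,60)=9. stock: 60 - 9 = 51. total_sold = 54
  Event 9 (sale 15): sell min(15,51)=15. stock: 51 - 15 = 36. total_sold = 69
  Event 10 (sale 3): sell min(3,36)=3. stock: 36 - 3 = 33. total_sold = 72
Final: stock = 33, total_sold = 72

Checking against threshold 14:
  After event 1: stock=49 > 14
  After event 2: stock=44 > 14
  After event 3: stock=26 > 14
  After event 4: stock=27 > 14
  After event 5: stock=48 > 14
  After event 6: stock=29 > 14
  After event 7: stock=60 > 14
  After event 8: stock=51 > 14
  After event 9: stock=36 > 14
  After event 10: stock=33 > 14
Alert events: []. Count = 0

Answer: 0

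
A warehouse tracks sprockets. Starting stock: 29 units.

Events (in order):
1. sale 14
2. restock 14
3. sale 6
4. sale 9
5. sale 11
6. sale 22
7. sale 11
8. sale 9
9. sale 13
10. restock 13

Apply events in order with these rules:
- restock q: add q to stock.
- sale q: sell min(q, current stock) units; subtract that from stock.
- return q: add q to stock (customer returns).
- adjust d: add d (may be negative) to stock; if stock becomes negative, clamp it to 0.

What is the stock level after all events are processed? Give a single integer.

Processing events:
Start: stock = 29
  Event 1 (sale 14): sell min(14,29)=14. stock: 29 - 14 = 15. total_sold = 14
  Event 2 (restock 14): 15 + 14 = 29
  Event 3 (sale 6): sell min(6,29)=6. stock: 29 - 6 = 23. total_sold = 20
  Event 4 (sale 9): sell min(9,23)=9. stock: 23 - 9 = 14. total_sold = 29
  Event 5 (sale 11): sell min(11,14)=11. stock: 14 - 11 = 3. total_sold = 40
  Event 6 (sale 22): sell min(22,3)=3. stock: 3 - 3 = 0. total_sold = 43
  Event 7 (sale 11): sell min(11,0)=0. stock: 0 - 0 = 0. total_sold = 43
  Event 8 (sale 9): sell min(9,0)=0. stock: 0 - 0 = 0. total_sold = 43
  Event 9 (sale 13): sell min(13,0)=0. stock: 0 - 0 = 0. total_sold = 43
  Event 10 (restock 13): 0 + 13 = 13
Final: stock = 13, total_sold = 43

Answer: 13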